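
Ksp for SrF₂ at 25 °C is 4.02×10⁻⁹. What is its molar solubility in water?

SrF₂(s) ⇌ Sr²⁺(aq) + 2 F⁻(aq)
With molar solubility s: [Sr²⁺] = s, [F⁻] = 2s.
Ksp = [Sr²⁺][F⁻]^2 = s · (2s)^2 = 4s^3
4s^3 = 4.02×10⁻⁹  ⇒  s^3 = 1.01×10⁻⁹
Taking the 3rd root, s = 1.00×10⁻³ mol L⁻¹.

1.00×10⁻³ M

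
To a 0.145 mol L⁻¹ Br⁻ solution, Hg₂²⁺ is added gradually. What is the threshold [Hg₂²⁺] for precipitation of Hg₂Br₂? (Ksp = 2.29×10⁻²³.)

The threshold for precipitation is Q = Ksp.
Hg₂Br₂(s) ⇌ Hg₂²⁺(aq) + 2 Br⁻(aq)
Ksp = [Hg₂²⁺][Br⁻]^2 = [Hg₂²⁺](0.145)^2
[Hg₂²⁺] = 2.29×10⁻²³ / (0.145)^2 = 1.09×10⁻²¹
[Hg₂²⁺] = 1.09×10⁻²¹ mol L⁻¹

1.09×10⁻²¹ M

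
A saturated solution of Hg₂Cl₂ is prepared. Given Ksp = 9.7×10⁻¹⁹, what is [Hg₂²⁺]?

Hg₂Cl₂(s) ⇌ Hg₂²⁺(aq) + 2 Cl⁻(aq)
For each mole of Hg₂Cl₂ that dissolves per liter, [Hg₂²⁺] = s and [Cl⁻] = 2s; let s denote this solubility.
Ksp = [Hg₂²⁺][Cl⁻]^2 = s · (2s)^2 = 4s^3 = 9.7×10⁻¹⁹
s = 6.2×10⁻⁷ mol L⁻¹
[Hg₂²⁺] = s = 6.2×10⁻⁷ mol L⁻¹

6.2×10⁻⁷ M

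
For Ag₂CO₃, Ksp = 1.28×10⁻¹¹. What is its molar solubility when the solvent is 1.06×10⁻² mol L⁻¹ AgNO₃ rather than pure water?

1.14×10⁻⁷ M

Ag₂CO₃(s) ⇌ 2 Ag⁺(aq) + CO₃²⁻(aq)
The solution already contains Ag⁺ at 1.06×10⁻² mol L⁻¹. Let s be the molar solubility of Ag₂CO₃.
[Ag⁺] ≈ 1.06×10⁻² mol L⁻¹ (common ion dominates); [CO₃²⁻] = s.
Ksp = [Ag⁺]^2[CO₃²⁻] = (1.06×10⁻²)^2s
s = 1.28×10⁻¹¹ / (1.06×10⁻²)^2 = 1.14×10⁻⁷
s = 1.14×10⁻⁷ mol L⁻¹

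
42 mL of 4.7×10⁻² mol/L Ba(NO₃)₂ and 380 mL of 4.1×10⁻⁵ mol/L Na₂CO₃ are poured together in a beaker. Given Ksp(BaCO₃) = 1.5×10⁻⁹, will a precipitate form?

Total volume after mixing = 42 + 380 = 422 mL.
[Ba²⁺] = (4.7×10⁻²)(42)/422 = 4.7×10⁻³ mol/L
[CO₃²⁻] = (4.1×10⁻⁵)(380)/422 = 3.7×10⁻⁵ mol/L
Q = [Ba²⁺][CO₃²⁻] = 1.7×10⁻⁷
Because Q > Ksp (1.7×10⁻⁷ vs 1.5×10⁻⁹), a precipitate of BaCO₃ forms.

Yes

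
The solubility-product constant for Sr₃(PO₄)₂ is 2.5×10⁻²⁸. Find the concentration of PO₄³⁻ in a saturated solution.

2.4×10⁻⁶ M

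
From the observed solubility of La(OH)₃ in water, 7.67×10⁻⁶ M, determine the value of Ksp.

La(OH)₃(s) ⇌ La³⁺(aq) + 3 OH⁻(aq)
If s mol/L of La(OH)₃ dissolves, [La³⁺] = s and [OH⁻] = 3s.
Ksp = [La³⁺][OH⁻]^3 = s · (3s)^3 = 27s^4
Ksp = 27 × (7.67×10⁻⁶)^4 = 9.34×10⁻²⁰

Ksp = 9.34×10⁻²⁰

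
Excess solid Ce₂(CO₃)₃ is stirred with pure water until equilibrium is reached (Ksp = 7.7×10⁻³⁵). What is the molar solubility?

Ce₂(CO₃)₃(s) ⇌ 2 Ce³⁺(aq) + 3 CO₃²⁻(aq)
If s mol/L of Ce₂(CO₃)₃ dissolves, [Ce³⁺] = 2s and [CO₃²⁻] = 3s.
Ksp = [Ce³⁺]^2[CO₃²⁻]^3 = (2s)^2 · (3s)^3 = 108s^5
108s^5 = 7.7×10⁻³⁵  ⇒  s^5 = 7.1×10⁻³⁷
s = 5.9×10⁻⁸ mol/L

5.9×10⁻⁸ M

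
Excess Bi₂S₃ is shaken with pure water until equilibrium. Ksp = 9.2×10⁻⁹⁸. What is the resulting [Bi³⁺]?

Bi₂S₃(s) ⇌ 2 Bi³⁺(aq) + 3 S²⁻(aq)
If s mol/L of Bi₂S₃ dissolves, [Bi³⁺] = 2s and [S²⁻] = 3s.
Ksp = [Bi³⁺]^2[S²⁻]^3 = (2s)^2 · (3s)^3 = 108s^5 = 9.2×10⁻⁹⁸
s = 1.5×10⁻²⁰ M
[Bi³⁺] = 2s = 3.1×10⁻²⁰ M

3.1×10⁻²⁰ M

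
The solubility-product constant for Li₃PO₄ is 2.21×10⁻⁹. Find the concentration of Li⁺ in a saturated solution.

9.02×10⁻³ M

Li₃PO₄(s) ⇌ 3 Li⁺(aq) + PO₄³⁻(aq)
With molar solubility s: [Li⁺] = 3s, [PO₄³⁻] = s.
Ksp = [Li⁺]^3[PO₄³⁻] = (3s)^3 · s = 27s^4 = 2.21×10⁻⁹
s = 3.01×10⁻³ mol/L
[Li⁺] = 3s = 9.02×10⁻³ mol/L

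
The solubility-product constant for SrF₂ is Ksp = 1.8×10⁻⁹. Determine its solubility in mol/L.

SrF₂(s) ⇌ Sr²⁺(aq) + 2 F⁻(aq)
For each mole of SrF₂ that dissolves per liter, [Sr²⁺] = s and [F⁻] = 2s; let s denote this solubility.
Ksp = [Sr²⁺][F⁻]^2 = s · (2s)^2 = 4s^3
4s^3 = 1.8×10⁻⁹  ⇒  s^3 = 4.5×10⁻¹⁰
s = (4.5×10⁻¹⁰)^(1/3) = 7.7×10⁻⁴ mol/L

7.7×10⁻⁴ M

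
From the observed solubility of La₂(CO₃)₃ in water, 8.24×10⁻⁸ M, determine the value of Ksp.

Ksp = 4.10×10⁻³⁴

La₂(CO₃)₃(s) ⇌ 2 La³⁺(aq) + 3 CO₃²⁻(aq)
For each mole of La₂(CO₃)₃ that dissolves per liter, [La³⁺] = 2s and [CO₃²⁻] = 3s; let s denote this solubility.
Ksp = [La³⁺]^2[CO₃²⁻]^3 = (2s)^2 · (3s)^3 = 108s^5
Ksp = 108 × (8.24×10⁻⁸)^5 = 4.10×10⁻³⁴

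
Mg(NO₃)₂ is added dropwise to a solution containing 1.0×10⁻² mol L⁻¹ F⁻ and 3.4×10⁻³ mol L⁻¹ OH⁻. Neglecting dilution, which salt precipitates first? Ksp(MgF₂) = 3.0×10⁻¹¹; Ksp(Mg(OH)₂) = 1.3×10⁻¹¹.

MgF₂

Each salt precipitates once Q = Ksp for that salt.
For MgF₂: [Mg²⁺] = (Ksp/[F⁻]^2) = 3.0×10⁻⁷ mol L⁻¹
For Mg(OH)₂: [Mg²⁺] = (Ksp/[OH⁻]^2) = 1.1×10⁻⁶ mol L⁻¹
Since MgF₂ needs less Mg²⁺ to reach saturation, it precipitates first.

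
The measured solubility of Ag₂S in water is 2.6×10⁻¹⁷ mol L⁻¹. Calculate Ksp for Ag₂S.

Ksp = 7.0×10⁻⁵⁰

Ag₂S(s) ⇌ 2 Ag⁺(aq) + S²⁻(aq)
Call the molar solubility s, so that [Ag⁺] = 2s and [S²⁻] = s.
Ksp = [Ag⁺]^2[S²⁻] = (2s)^2 · s = 4s^3
Ksp = 4 × (2.6×10⁻¹⁷)^3 = 7.0×10⁻⁵⁰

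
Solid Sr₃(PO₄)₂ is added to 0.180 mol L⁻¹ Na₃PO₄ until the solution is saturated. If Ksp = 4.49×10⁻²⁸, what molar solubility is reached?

8.01×10⁻¹⁰ M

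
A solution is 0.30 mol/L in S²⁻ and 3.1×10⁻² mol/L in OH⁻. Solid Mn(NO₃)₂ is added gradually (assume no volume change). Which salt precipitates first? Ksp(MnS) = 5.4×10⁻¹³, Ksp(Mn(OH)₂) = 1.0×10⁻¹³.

MnS

Each salt precipitates once Q = Ksp for that salt.
For MnS: [Mn²⁺] = (Ksp/[S²⁻]) = 1.8×10⁻¹² mol/L
For Mn(OH)₂: [Mn²⁺] = (Ksp/[OH⁻]^2) = 1.0×10⁻¹⁰ mol/L
The smaller threshold [Mn²⁺] is reached first, so MnS precipitates first.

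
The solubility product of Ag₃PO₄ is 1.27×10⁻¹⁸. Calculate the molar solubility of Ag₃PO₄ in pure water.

1.47×10⁻⁵ M

Ag₃PO₄(s) ⇌ 3 Ag⁺(aq) + PO₄³⁻(aq)
Call the molar solubility s, so that [Ag⁺] = 3s and [PO₄³⁻] = s.
Ksp = [Ag⁺]^3[PO₄³⁻] = (3s)^3 · s = 27s^4
27s^4 = 1.27×10⁻¹⁸  ⇒  s^4 = 4.70×10⁻²⁰
Taking the 4th root, s = 1.47×10⁻⁵ mol/L.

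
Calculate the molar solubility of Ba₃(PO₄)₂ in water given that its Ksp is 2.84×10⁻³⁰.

4.83×10⁻⁷ M

Ba₃(PO₄)₂(s) ⇌ 3 Ba²⁺(aq) + 2 PO₄³⁻(aq)
Call the molar solubility s, so that [Ba²⁺] = 3s and [PO₄³⁻] = 2s.
Ksp = [Ba²⁺]^3[PO₄³⁻]^2 = (3s)^3 · (2s)^2 = 108s^5
108s^5 = 2.84×10⁻³⁰  ⇒  s^5 = 2.63×10⁻³²
s = 4.83×10⁻⁷ mol/L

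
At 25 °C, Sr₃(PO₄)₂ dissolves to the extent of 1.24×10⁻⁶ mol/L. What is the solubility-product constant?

Ksp = 3.17×10⁻²⁸

Sr₃(PO₄)₂(s) ⇌ 3 Sr²⁺(aq) + 2 PO₄³⁻(aq)
For each mole of Sr₃(PO₄)₂ that dissolves per liter, [Sr²⁺] = 3s and [PO₄³⁻] = 2s; let s denote this solubility.
Ksp = [Sr²⁺]^3[PO₄³⁻]^2 = (3s)^3 · (2s)^2 = 108s^5
Ksp = 108 × (1.24×10⁻⁶)^5 = 3.17×10⁻²⁸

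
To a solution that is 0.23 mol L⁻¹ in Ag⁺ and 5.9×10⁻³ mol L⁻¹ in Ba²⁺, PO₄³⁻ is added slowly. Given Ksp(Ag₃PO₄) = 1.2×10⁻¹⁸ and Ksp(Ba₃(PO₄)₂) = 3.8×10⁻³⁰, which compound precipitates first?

Ag₃PO₄

A salt starts to precipitate once the ion product Q reaches its Ksp.
For Ag₃PO₄: [PO₄³⁻] = (Ksp/[Ag⁺]^3) = 9.9×10⁻¹⁷ mol L⁻¹
For Ba₃(PO₄)₂: [PO₄³⁻] = (Ksp/[Ba²⁺]^3)^(1/2) = 4.3×10⁻¹² mol L⁻¹
The smaller threshold [PO₄³⁻] is reached first, so Ag₃PO₄ precipitates first.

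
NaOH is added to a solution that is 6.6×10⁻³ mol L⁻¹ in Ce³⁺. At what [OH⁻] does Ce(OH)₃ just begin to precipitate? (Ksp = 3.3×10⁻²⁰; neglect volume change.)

1.7×10⁻⁶ M

The threshold for precipitation is Q = Ksp.
Ce(OH)₃(s) ⇌ Ce³⁺(aq) + 3 OH⁻(aq)
Ksp = [Ce³⁺][OH⁻]^3 = [OH⁻]^3(6.6×10⁻³)
[OH⁻]^3 = 3.3×10⁻²⁰ / (6.6×10⁻³) = 5.0×10⁻¹⁸
[OH⁻] = 1.7×10⁻⁶ mol L⁻¹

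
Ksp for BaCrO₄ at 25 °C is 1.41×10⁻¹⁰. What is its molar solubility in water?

1.19×10⁻⁵ M

BaCrO₄(s) ⇌ Ba²⁺(aq) + CrO₄²⁻(aq)
Call the molar solubility s, so that [Ba²⁺] = s and [CrO₄²⁻] = s.
Ksp = [Ba²⁺][CrO₄²⁻] = s · s = s^2
s^2 = 1.41×10⁻¹⁰
Taking the 2nd root, s = 1.19×10⁻⁵ M.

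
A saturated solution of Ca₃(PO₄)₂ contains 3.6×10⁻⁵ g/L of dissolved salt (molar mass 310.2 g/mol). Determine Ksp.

Ksp = 2.3×10⁻³³

s = (3.6×10⁻⁵ g L⁻¹)/(310.2 g mol⁻¹) = 1.161×10⁻⁷ M
Ca₃(PO₄)₂(s) ⇌ 3 Ca²⁺(aq) + 2 PO₄³⁻(aq)
For each mole of Ca₃(PO₄)₂ that dissolves per liter, [Ca²⁺] = 3s and [PO₄³⁻] = 2s; let s denote this solubility.
Ksp = [Ca²⁺]^3[PO₄³⁻]^2 = (3s)^3 · (2s)^2 = 108s^5
Ksp = 108 × (1.161×10⁻⁷)^5 = 2.3×10⁻³³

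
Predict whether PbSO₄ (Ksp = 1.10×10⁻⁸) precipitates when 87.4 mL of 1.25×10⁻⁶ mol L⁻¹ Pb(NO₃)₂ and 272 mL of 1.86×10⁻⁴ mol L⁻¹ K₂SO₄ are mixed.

No

After mixing, V = 87.4 mL + 272 mL = 359.4 mL.
[Pb²⁺] = (1.25×10⁻⁶)(87.4)/359.4 = 3.04×10⁻⁷ mol L⁻¹
[SO₄²⁻] = (1.86×10⁻⁴)(272)/359.4 = 1.41×10⁻⁴ mol L⁻¹
Q = [Pb²⁺][SO₄²⁻] = 4.28×10⁻¹¹
Since Q (4.28×10⁻¹¹) is less than Ksp (1.10×10⁻⁸), no PbSO₄ precipitates.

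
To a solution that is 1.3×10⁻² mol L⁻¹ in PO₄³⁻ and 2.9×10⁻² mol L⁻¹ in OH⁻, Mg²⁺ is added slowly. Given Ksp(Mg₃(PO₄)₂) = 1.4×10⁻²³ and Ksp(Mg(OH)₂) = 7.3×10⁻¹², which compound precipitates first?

Mg(OH)₂

A salt starts to precipitate once the ion product Q reaches its Ksp.
For Mg₃(PO₄)₂: [Mg²⁺] = (Ksp/[PO₄³⁻]^2)^(1/3) = 4.4×10⁻⁷ mol L⁻¹
For Mg(OH)₂: [Mg²⁺] = (Ksp/[OH⁻]^2) = 8.7×10⁻⁹ mol L⁻¹
The smaller threshold [Mg²⁺] is reached first, so Mg(OH)₂ precipitates first.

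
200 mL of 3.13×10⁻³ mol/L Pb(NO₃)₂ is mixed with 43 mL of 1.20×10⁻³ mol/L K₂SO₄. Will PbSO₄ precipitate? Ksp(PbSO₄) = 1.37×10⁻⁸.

Yes

The combined volume is 243 mL.
[Pb²⁺] = (3.13×10⁻³)(200)/243 = 2.58×10⁻³ mol/L
[SO₄²⁻] = (1.20×10⁻³)(43)/243 = 2.12×10⁻⁴ mol/L
Q = [Pb²⁺][SO₄²⁻] = 5.47×10⁻⁷
Because Q > Ksp (5.47×10⁻⁷ vs 1.37×10⁻⁸), a precipitate of PbSO₄ forms.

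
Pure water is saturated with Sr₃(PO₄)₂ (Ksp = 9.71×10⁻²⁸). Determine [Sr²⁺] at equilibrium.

4.65×10⁻⁶ M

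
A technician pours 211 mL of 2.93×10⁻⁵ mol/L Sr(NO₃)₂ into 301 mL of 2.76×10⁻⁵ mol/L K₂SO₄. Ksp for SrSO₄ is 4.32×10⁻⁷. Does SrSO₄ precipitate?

Total volume after mixing = 211 + 301 = 512 mL.
[Sr²⁺] = (2.93×10⁻⁵)(211)/512 = 1.21×10⁻⁵ mol/L
[SO₄²⁻] = (2.76×10⁻⁵)(301)/512 = 1.62×10⁻⁵ mol/L
Q = [Sr²⁺][SO₄²⁻] = 1.96×10⁻¹⁰
Q = 1.96×10⁻¹⁰ < Ksp = 4.32×10⁻⁷, so the solution is unsaturated and no precipitate forms.

No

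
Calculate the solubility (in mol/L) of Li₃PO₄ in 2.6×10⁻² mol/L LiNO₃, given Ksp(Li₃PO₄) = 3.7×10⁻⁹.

2.1×10⁻⁴ M

Li₃PO₄(s) ⇌ 3 Li⁺(aq) + PO₄³⁻(aq)
Li⁺ is already present at 2.6×10⁻² mol/L. If s mol/L of Li₃PO₄ dissolves, [PO₄³⁻] = s while [Li⁺] ≈ 2.6×10⁻² mol/L.
Ksp = [Li⁺]^3[PO₄³⁻] = (2.6×10⁻²)^3s
s = 3.7×10⁻⁹ / (2.6×10⁻²)^3 = 2.1×10⁻⁴
s = 2.1×10⁻⁴ mol/L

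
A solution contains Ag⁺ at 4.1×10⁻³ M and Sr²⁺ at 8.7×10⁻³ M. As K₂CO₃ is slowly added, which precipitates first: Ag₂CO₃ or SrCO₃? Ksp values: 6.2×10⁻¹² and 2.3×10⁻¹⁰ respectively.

Each salt precipitates once Q = Ksp for that salt.
For Ag₂CO₃: [CO₃²⁻] = (Ksp/[Ag⁺]^2) = 3.7×10⁻⁷ M
For SrCO₃: [CO₃²⁻] = (Ksp/[Sr²⁺]) = 2.6×10⁻⁸ M
SrCO₃ requires the lower [CO₃²⁻], so it precipitates first.

SrCO₃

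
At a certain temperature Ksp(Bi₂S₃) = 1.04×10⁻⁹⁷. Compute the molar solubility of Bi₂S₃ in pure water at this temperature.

Bi₂S₃(s) ⇌ 2 Bi³⁺(aq) + 3 S²⁻(aq)
If s mol/L of Bi₂S₃ dissolves, [Bi³⁺] = 2s and [S²⁻] = 3s.
Ksp = [Bi³⁺]^2[S²⁻]^3 = (2s)^2 · (3s)^3 = 108s^5
108s^5 = 1.04×10⁻⁹⁷  ⇒  s^5 = 9.63×10⁻¹⁰⁰
s = 1.57×10⁻²⁰ mol/L

1.57×10⁻²⁰ M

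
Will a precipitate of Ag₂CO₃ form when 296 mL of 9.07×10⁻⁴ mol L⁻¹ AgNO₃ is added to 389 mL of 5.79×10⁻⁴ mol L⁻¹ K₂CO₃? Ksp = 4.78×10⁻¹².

After mixing, V = 296 mL + 389 mL = 685 mL.
[Ag⁺] = (9.07×10⁻⁴)(296)/685 = 3.92×10⁻⁴ mol L⁻¹
[CO₃²⁻] = (5.79×10⁻⁴)(389)/685 = 3.29×10⁻⁴ mol L⁻¹
Q = [Ag⁺]^2[CO₃²⁻] = 5.05×10⁻¹¹
Q = 5.05×10⁻¹¹ > Ksp = 4.78×10⁻¹², so the solution is supersaturated and Ag₂CO₃ precipitates.

Yes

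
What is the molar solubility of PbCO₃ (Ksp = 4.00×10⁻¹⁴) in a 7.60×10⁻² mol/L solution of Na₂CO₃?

PbCO₃(s) ⇌ Pb²⁺(aq) + CO₃²⁻(aq)
With CO₃²⁻ already at 7.60×10⁻² mol/L and s small, take [CO₃²⁻] ≈ 7.60×10⁻² mol/L and [Pb²⁺] = s.
Ksp = [Pb²⁺][CO₃²⁻] = s(7.60×10⁻²)
s = 4.00×10⁻¹⁴ / (7.60×10⁻²) = 5.26×10⁻¹³
s = 5.26×10⁻¹³ mol/L

5.26×10⁻¹³ M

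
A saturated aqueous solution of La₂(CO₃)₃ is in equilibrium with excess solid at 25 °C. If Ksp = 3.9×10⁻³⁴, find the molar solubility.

La₂(CO₃)₃(s) ⇌ 2 La³⁺(aq) + 3 CO₃²⁻(aq)
Let s be the molar solubility. Then [La³⁺] = 2s and [CO₃²⁻] = 3s.
Ksp = [La³⁺]^2[CO₃²⁻]^3 = (2s)^2 · (3s)^3 = 108s^5
108s^5 = 3.9×10⁻³⁴  ⇒  s^5 = 3.6×10⁻³⁶
s = (3.6×10⁻³⁶)^(1/5) = 8.2×10⁻⁸ mol L⁻¹

8.2×10⁻⁸ M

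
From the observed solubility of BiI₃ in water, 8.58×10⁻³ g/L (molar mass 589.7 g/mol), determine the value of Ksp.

Ksp = 1.21×10⁻¹⁸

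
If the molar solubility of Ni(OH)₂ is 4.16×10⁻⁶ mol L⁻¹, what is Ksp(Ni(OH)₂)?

Ksp = 2.88×10⁻¹⁶

Ni(OH)₂(s) ⇌ Ni²⁺(aq) + 2 OH⁻(aq)
Call the molar solubility s, so that [Ni²⁺] = s and [OH⁻] = 2s.
Ksp = [Ni²⁺][OH⁻]^2 = s · (2s)^2 = 4s^3
Ksp = 4 × (4.16×10⁻⁶)^3 = 2.88×10⁻¹⁶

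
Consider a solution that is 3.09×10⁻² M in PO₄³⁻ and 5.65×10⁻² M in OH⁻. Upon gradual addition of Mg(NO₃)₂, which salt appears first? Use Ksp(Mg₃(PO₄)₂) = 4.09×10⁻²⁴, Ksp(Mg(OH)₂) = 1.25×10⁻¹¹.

A salt starts to precipitate once the ion product Q reaches its Ksp.
For Mg₃(PO₄)₂: [Mg²⁺] = (Ksp/[PO₄³⁻]^2)^(1/3) = 1.62×10⁻⁷ M
For Mg(OH)₂: [Mg²⁺] = (Ksp/[OH⁻]^2) = 3.92×10⁻⁹ M
Mg(OH)₂ requires the lower [Mg²⁺], so it precipitates first.

Mg(OH)₂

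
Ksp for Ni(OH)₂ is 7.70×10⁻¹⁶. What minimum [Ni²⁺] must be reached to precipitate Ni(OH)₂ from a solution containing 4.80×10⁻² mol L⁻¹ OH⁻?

Precipitation of each salt begins when its ion product equals Ksp.
Ni(OH)₂(s) ⇌ Ni²⁺(aq) + 2 OH⁻(aq)
Ksp = [Ni²⁺][OH⁻]^2 = [Ni²⁺](4.80×10⁻²)^2
[Ni²⁺] = 7.70×10⁻¹⁶ / (4.80×10⁻²)^2 = 3.34×10⁻¹³
[Ni²⁺] = 3.34×10⁻¹³ mol L⁻¹

3.34×10⁻¹³ M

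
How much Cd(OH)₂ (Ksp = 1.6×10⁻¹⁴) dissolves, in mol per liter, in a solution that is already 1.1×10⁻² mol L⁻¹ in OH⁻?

Cd(OH)₂(s) ⇌ Cd²⁺(aq) + 2 OH⁻(aq)
With OH⁻ already at 1.1×10⁻² mol L⁻¹ and s small, take [OH⁻] ≈ 1.1×10⁻² mol L⁻¹ and [Cd²⁺] = s.
Ksp = [Cd²⁺][OH⁻]^2 = s(1.1×10⁻²)^2
s = 1.6×10⁻¹⁴ / (1.1×10⁻²)^2 = 1.3×10⁻¹⁰
s = 1.3×10⁻¹⁰ mol L⁻¹

1.3×10⁻¹⁰ M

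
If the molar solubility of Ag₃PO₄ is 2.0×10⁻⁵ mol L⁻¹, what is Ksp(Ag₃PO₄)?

Ag₃PO₄(s) ⇌ 3 Ag⁺(aq) + PO₄³⁻(aq)
With molar solubility s: [Ag⁺] = 3s, [PO₄³⁻] = s.
Ksp = [Ag⁺]^3[PO₄³⁻] = (3s)^3 · s = 27s^4
Ksp = 27 × (2.0×10⁻⁵)^4 = 4.3×10⁻¹⁸

Ksp = 4.3×10⁻¹⁸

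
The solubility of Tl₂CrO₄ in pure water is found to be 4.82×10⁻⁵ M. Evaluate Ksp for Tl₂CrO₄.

Ksp = 4.48×10⁻¹³

Tl₂CrO₄(s) ⇌ 2 Tl⁺(aq) + CrO₄²⁻(aq)
With molar solubility s: [Tl⁺] = 2s, [CrO₄²⁻] = s.
Ksp = [Tl⁺]^2[CrO₄²⁻] = (2s)^2 · s = 4s^3
Ksp = 4 × (4.82×10⁻⁵)^3 = 4.48×10⁻¹³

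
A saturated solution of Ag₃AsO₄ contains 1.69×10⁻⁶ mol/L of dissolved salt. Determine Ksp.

Ag₃AsO₄(s) ⇌ 3 Ag⁺(aq) + AsO₄³⁻(aq)
With molar solubility s: [Ag⁺] = 3s, [AsO₄³⁻] = s.
Ksp = [Ag⁺]^3[AsO₄³⁻] = (3s)^3 · s = 27s^4
Ksp = 27 × (1.69×10⁻⁶)^4 = 2.20×10⁻²²

Ksp = 2.20×10⁻²²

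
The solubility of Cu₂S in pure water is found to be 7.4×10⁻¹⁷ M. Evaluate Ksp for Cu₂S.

Cu₂S(s) ⇌ 2 Cu⁺(aq) + S²⁻(aq)
With molar solubility s: [Cu⁺] = 2s, [S²⁻] = s.
Ksp = [Cu⁺]^2[S²⁻] = (2s)^2 · s = 4s^3
Ksp = 4 × (7.4×10⁻¹⁷)^3 = 1.6×10⁻⁴⁸

Ksp = 1.6×10⁻⁴⁸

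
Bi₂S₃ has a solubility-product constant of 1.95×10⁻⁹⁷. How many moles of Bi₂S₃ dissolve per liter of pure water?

Bi₂S₃(s) ⇌ 2 Bi³⁺(aq) + 3 S²⁻(aq)
Let s be the molar solubility. Then [Bi³⁺] = 2s and [S²⁻] = 3s.
Ksp = [Bi³⁺]^2[S²⁻]^3 = (2s)^2 · (3s)^3 = 108s^5
108s^5 = 1.95×10⁻⁹⁷  ⇒  s^5 = 1.81×10⁻⁹⁹
s = 1.78×10⁻²⁰ M

1.78×10⁻²⁰ M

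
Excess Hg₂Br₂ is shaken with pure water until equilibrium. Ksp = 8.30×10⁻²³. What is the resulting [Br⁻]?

Hg₂Br₂(s) ⇌ Hg₂²⁺(aq) + 2 Br⁻(aq)
For each mole of Hg₂Br₂ that dissolves per liter, [Hg₂²⁺] = s and [Br⁻] = 2s; let s denote this solubility.
Ksp = [Hg₂²⁺][Br⁻]^2 = s · (2s)^2 = 4s^3 = 8.30×10⁻²³
s = 2.75×10⁻⁸ mol L⁻¹
[Br⁻] = 2s = 5.50×10⁻⁸ mol L⁻¹

5.50×10⁻⁸ M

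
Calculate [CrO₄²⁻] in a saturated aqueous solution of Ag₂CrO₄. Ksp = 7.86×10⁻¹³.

Ag₂CrO₄(s) ⇌ 2 Ag⁺(aq) + CrO₄²⁻(aq)
Let s be the molar solubility. Then [Ag⁺] = 2s and [CrO₄²⁻] = s.
Ksp = [Ag⁺]^2[CrO₄²⁻] = (2s)^2 · s = 4s^3 = 7.86×10⁻¹³
s = 5.81×10⁻⁵ mol L⁻¹
[CrO₄²⁻] = s = 5.81×10⁻⁵ mol L⁻¹

5.81×10⁻⁵ M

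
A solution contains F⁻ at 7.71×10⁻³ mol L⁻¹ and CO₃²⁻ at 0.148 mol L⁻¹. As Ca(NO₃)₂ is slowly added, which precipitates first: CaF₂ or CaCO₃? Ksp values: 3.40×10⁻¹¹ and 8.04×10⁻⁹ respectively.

CaCO₃

The threshold for precipitation is Q = Ksp.
For CaF₂: [Ca²⁺] = (Ksp/[F⁻]^2) = 5.72×10⁻⁷ mol L⁻¹
For CaCO₃: [Ca²⁺] = (Ksp/[CO₃²⁻]) = 5.43×10⁻⁸ mol L⁻¹
CaCO₃ requires the lower [Ca²⁺], so it precipitates first.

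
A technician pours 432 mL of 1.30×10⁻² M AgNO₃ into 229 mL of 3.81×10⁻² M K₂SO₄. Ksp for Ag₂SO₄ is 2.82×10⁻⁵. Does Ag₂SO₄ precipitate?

No

After mixing, V = 432 mL + 229 mL = 661 mL.
[Ag⁺] = (1.30×10⁻²)(432)/661 = 8.50×10⁻³ M
[SO₄²⁻] = (3.81×10⁻²)(229)/661 = 1.32×10⁻² M
Q = [Ag⁺]^2[SO₄²⁻] = 9.53×10⁻⁷
Q < Ksp (9.53×10⁻⁷ vs 2.82×10⁻⁵); the solution remains unsaturated and no precipitate forms.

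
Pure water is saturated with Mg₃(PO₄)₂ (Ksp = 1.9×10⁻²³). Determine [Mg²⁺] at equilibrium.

3.4×10⁻⁵ M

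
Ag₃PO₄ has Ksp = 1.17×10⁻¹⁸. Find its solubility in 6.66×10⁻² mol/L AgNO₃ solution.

3.96×10⁻¹⁵ M

Ag₃PO₄(s) ⇌ 3 Ag⁺(aq) + PO₄³⁻(aq)
With Ag⁺ already at 6.66×10⁻² mol/L and s small, take [Ag⁺] ≈ 6.66×10⁻² mol/L and [PO₄³⁻] = s.
Ksp = [Ag⁺]^3[PO₄³⁻] = (6.66×10⁻²)^3s
s = 1.17×10⁻¹⁸ / (6.66×10⁻²)^3 = 3.96×10⁻¹⁵
s = 3.96×10⁻¹⁵ mol/L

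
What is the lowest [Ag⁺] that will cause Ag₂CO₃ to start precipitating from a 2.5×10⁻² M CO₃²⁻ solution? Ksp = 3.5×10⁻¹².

1.2×10⁻⁵ M

A salt starts to precipitate once the ion product Q reaches its Ksp.
Ag₂CO₃(s) ⇌ 2 Ag⁺(aq) + CO₃²⁻(aq)
Ksp = [Ag⁺]^2[CO₃²⁻] = [Ag⁺]^2(2.5×10⁻²)
[Ag⁺]^2 = 3.5×10⁻¹² / (2.5×10⁻²) = 1.4×10⁻¹⁰
[Ag⁺] = 1.2×10⁻⁵ M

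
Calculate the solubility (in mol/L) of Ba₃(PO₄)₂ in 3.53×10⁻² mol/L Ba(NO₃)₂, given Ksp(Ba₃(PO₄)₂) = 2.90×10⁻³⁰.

Ba₃(PO₄)₂(s) ⇌ 3 Ba²⁺(aq) + 2 PO₄³⁻(aq)
The solution already contains Ba²⁺ at 3.53×10⁻² mol/L. Let s be the molar solubility of Ba₃(PO₄)₂.
[Ba²⁺] ≈ 3.53×10⁻² mol/L (common ion dominates); [PO₄³⁻] = 2s.
Ksp = [Ba²⁺]^3[PO₄³⁻]^2 = (3.53×10⁻²)^3(2s)^2
(2s)^2 = 2.90×10⁻³⁰ / (3.53×10⁻²)^3 = 6.59×10⁻²⁶
s = 1.28×10⁻¹³ mol/L

1.28×10⁻¹³ M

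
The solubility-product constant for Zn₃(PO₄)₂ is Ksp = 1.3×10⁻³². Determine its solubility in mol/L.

1.6×10⁻⁷ M

Zn₃(PO₄)₂(s) ⇌ 3 Zn²⁺(aq) + 2 PO₄³⁻(aq)
For each mole of Zn₃(PO₄)₂ that dissolves per liter, [Zn²⁺] = 3s and [PO₄³⁻] = 2s; let s denote this solubility.
Ksp = [Zn²⁺]^3[PO₄³⁻]^2 = (3s)^3 · (2s)^2 = 108s^5
108s^5 = 1.3×10⁻³²  ⇒  s^5 = 1.2×10⁻³⁴
s = (1.2×10⁻³⁴)^(1/5) = 1.6×10⁻⁷ mol/L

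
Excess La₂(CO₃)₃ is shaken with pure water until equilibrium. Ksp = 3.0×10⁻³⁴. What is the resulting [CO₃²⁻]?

La₂(CO₃)₃(s) ⇌ 2 La³⁺(aq) + 3 CO₃²⁻(aq)
With molar solubility s: [La³⁺] = 2s, [CO₃²⁻] = 3s.
Ksp = [La³⁺]^2[CO₃²⁻]^3 = (2s)^2 · (3s)^3 = 108s^5 = 3.0×10⁻³⁴
s = 7.7×10⁻⁸ mol L⁻¹
[CO₃²⁻] = 3s = 2.3×10⁻⁷ mol L⁻¹

2.3×10⁻⁷ M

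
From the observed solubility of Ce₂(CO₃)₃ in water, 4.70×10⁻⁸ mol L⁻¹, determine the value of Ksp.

Ksp = 2.48×10⁻³⁵

Ce₂(CO₃)₃(s) ⇌ 2 Ce³⁺(aq) + 3 CO₃²⁻(aq)
Call the molar solubility s, so that [Ce³⁺] = 2s and [CO₃²⁻] = 3s.
Ksp = [Ce³⁺]^2[CO₃²⁻]^3 = (2s)^2 · (3s)^3 = 108s^5
Ksp = 108 × (4.70×10⁻⁸)^5 = 2.48×10⁻³⁵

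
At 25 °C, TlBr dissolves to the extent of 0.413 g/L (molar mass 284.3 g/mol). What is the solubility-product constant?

Ksp = 2.11×10⁻⁶

Convert to molarity: s = 0.413 / 284.3 = 1.4527×10⁻³ mol/L
TlBr(s) ⇌ Tl⁺(aq) + Br⁻(aq)
For each mole of TlBr that dissolves per liter, [Tl⁺] = s and [Br⁻] = s; let s denote this solubility.
Ksp = [Tl⁺][Br⁻] = s · s = s^2
Ksp = (1.4527×10⁻³)^2 = 2.11×10⁻⁶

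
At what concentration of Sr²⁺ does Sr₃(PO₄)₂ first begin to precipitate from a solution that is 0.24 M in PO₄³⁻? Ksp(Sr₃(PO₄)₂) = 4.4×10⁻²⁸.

2.0×10⁻⁹ M

A salt starts to precipitate once the ion product Q reaches its Ksp.
Sr₃(PO₄)₂(s) ⇌ 3 Sr²⁺(aq) + 2 PO₄³⁻(aq)
Ksp = [Sr²⁺]^3[PO₄³⁻]^2 = [Sr²⁺]^3(0.24)^2
[Sr²⁺]^3 = 4.4×10⁻²⁸ / (0.24)^2 = 7.6×10⁻²⁷
[Sr²⁺] = 2.0×10⁻⁹ M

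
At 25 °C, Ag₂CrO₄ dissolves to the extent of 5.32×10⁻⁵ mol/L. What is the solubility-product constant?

Ag₂CrO₄(s) ⇌ 2 Ag⁺(aq) + CrO₄²⁻(aq)
Call the molar solubility s, so that [Ag⁺] = 2s and [CrO₄²⁻] = s.
Ksp = [Ag⁺]^2[CrO₄²⁻] = (2s)^2 · s = 4s^3
Ksp = 4 × (5.32×10⁻⁵)^3 = 6.02×10⁻¹³

Ksp = 6.02×10⁻¹³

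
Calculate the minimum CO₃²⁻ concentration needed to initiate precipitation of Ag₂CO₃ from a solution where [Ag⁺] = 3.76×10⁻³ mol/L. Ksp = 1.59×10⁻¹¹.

Precipitation begins when Q = Ksp.
Ag₂CO₃(s) ⇌ 2 Ag⁺(aq) + CO₃²⁻(aq)
Ksp = [Ag⁺]^2[CO₃²⁻] = [CO₃²⁻](3.76×10⁻³)^2
[CO₃²⁻] = 1.59×10⁻¹¹ / (3.76×10⁻³)^2 = 1.12×10⁻⁶
[CO₃²⁻] = 1.12×10⁻⁶ mol/L

1.12×10⁻⁶ M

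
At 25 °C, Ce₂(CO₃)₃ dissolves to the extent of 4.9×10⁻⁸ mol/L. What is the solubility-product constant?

Ce₂(CO₃)₃(s) ⇌ 2 Ce³⁺(aq) + 3 CO₃²⁻(aq)
For each mole of Ce₂(CO₃)₃ that dissolves per liter, [Ce³⁺] = 2s and [CO₃²⁻] = 3s; let s denote this solubility.
Ksp = [Ce³⁺]^2[CO₃²⁻]^3 = (2s)^2 · (3s)^3 = 108s^5
Ksp = 108 × (4.9×10⁻⁸)^5 = 3.1×10⁻³⁵

Ksp = 3.1×10⁻³⁵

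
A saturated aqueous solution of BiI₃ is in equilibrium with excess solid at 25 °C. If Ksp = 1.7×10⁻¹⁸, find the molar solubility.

1.6×10⁻⁵ M

BiI₃(s) ⇌ Bi³⁺(aq) + 3 I⁻(aq)
Call the molar solubility s, so that [Bi³⁺] = s and [I⁻] = 3s.
Ksp = [Bi³⁺][I⁻]^3 = s · (3s)^3 = 27s^4
27s^4 = 1.7×10⁻¹⁸  ⇒  s^4 = 6.3×10⁻²⁰
s = 1.6×10⁻⁵ mol L⁻¹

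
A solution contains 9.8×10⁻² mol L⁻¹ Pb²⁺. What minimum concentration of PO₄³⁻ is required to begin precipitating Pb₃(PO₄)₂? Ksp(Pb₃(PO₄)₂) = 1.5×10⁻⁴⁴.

4.0×10⁻²¹ M

A salt starts to precipitate once the ion product Q reaches its Ksp.
Pb₃(PO₄)₂(s) ⇌ 3 Pb²⁺(aq) + 2 PO₄³⁻(aq)
Ksp = [Pb²⁺]^3[PO₄³⁻]^2 = [PO₄³⁻]^2(9.8×10⁻²)^3
[PO₄³⁻]^2 = 1.5×10⁻⁴⁴ / (9.8×10⁻²)^3 = 1.6×10⁻⁴¹
[PO₄³⁻] = 4.0×10⁻²¹ mol L⁻¹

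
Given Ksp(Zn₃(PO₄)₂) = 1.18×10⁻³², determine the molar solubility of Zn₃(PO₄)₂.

1.61×10⁻⁷ M

Zn₃(PO₄)₂(s) ⇌ 3 Zn²⁺(aq) + 2 PO₄³⁻(aq)
For each mole of Zn₃(PO₄)₂ that dissolves per liter, [Zn²⁺] = 3s and [PO₄³⁻] = 2s; let s denote this solubility.
Ksp = [Zn²⁺]^3[PO₄³⁻]^2 = (3s)^3 · (2s)^2 = 108s^5
108s^5 = 1.18×10⁻³²  ⇒  s^5 = 1.09×10⁻³⁴
Taking the 5th root, s = 1.61×10⁻⁷ mol L⁻¹.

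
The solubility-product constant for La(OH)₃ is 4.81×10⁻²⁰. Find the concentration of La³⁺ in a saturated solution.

6.50×10⁻⁶ M

La(OH)₃(s) ⇌ La³⁺(aq) + 3 OH⁻(aq)
If s mol/L of La(OH)₃ dissolves, [La³⁺] = s and [OH⁻] = 3s.
Ksp = [La³⁺][OH⁻]^3 = s · (3s)^3 = 27s^4 = 4.81×10⁻²⁰
s = 6.50×10⁻⁶ mol/L
[La³⁺] = s = 6.50×10⁻⁶ mol/L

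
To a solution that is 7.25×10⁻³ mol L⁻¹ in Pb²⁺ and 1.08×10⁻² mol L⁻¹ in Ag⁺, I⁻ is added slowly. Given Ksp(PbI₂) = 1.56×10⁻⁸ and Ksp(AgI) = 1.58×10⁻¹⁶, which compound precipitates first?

AgI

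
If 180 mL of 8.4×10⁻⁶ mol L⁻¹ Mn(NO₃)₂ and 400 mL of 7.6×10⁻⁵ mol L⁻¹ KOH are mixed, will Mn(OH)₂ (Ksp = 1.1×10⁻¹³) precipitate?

After mixing, V = 180 mL + 400 mL = 580 mL.
[Mn²⁺] = (8.4×10⁻⁶)(180)/580 = 2.6×10⁻⁶ mol L⁻¹
[OH⁻] = (7.6×10⁻⁵)(400)/580 = 5.2×10⁻⁵ mol L⁻¹
Q = [Mn²⁺][OH⁻]^2 = 7.2×10⁻¹⁵
Since Q (7.2×10⁻¹⁵) is less than Ksp (1.1×10⁻¹³), no Mn(OH)₂ precipitates.

No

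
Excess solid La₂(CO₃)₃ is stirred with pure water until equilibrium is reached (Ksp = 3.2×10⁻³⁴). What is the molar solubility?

La₂(CO₃)₃(s) ⇌ 2 La³⁺(aq) + 3 CO₃²⁻(aq)
With molar solubility s: [La³⁺] = 2s, [CO₃²⁻] = 3s.
Ksp = [La³⁺]^2[CO₃²⁻]^3 = (2s)^2 · (3s)^3 = 108s^5
108s^5 = 3.2×10⁻³⁴  ⇒  s^5 = 3.0×10⁻³⁶
s = 7.8×10⁻⁸ M

7.8×10⁻⁸ M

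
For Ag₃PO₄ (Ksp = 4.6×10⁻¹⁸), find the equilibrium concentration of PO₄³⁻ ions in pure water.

Ag₃PO₄(s) ⇌ 3 Ag⁺(aq) + PO₄³⁻(aq)
Call the molar solubility s, so that [Ag⁺] = 3s and [PO₄³⁻] = s.
Ksp = [Ag⁺]^3[PO₄³⁻] = (3s)^3 · s = 27s^4 = 4.6×10⁻¹⁸
s = 2.0×10⁻⁵ mol/L
[PO₄³⁻] = s = 2.0×10⁻⁵ mol/L

2.0×10⁻⁵ M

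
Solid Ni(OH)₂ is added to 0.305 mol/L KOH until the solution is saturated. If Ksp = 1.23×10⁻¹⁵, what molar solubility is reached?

1.32×10⁻¹⁴ M

Ni(OH)₂(s) ⇌ Ni²⁺(aq) + 2 OH⁻(aq)
Let s be the solubility of Ni(OH)₂ here. The common ion gives [OH⁻] ≈ 0.305 mol/L, and [Ni²⁺] = s.
Ksp = [Ni²⁺][OH⁻]^2 = s(0.305)^2
s = 1.23×10⁻¹⁵ / (0.305)^2 = 1.32×10⁻¹⁴
s = 1.32×10⁻¹⁴ mol/L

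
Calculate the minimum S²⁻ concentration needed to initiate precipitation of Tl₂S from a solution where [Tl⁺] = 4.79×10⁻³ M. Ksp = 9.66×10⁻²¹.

A salt starts to precipitate once the ion product Q reaches its Ksp.
Tl₂S(s) ⇌ 2 Tl⁺(aq) + S²⁻(aq)
Ksp = [Tl⁺]^2[S²⁻] = [S²⁻](4.79×10⁻³)^2
[S²⁻] = 9.66×10⁻²¹ / (4.79×10⁻³)^2 = 4.21×10⁻¹⁶
[S²⁻] = 4.21×10⁻¹⁶ M

4.21×10⁻¹⁶ M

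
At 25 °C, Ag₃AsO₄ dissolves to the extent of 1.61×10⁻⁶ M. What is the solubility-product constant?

Ksp = 1.81×10⁻²²

Ag₃AsO₄(s) ⇌ 3 Ag⁺(aq) + AsO₄³⁻(aq)
Call the molar solubility s, so that [Ag⁺] = 3s and [AsO₄³⁻] = s.
Ksp = [Ag⁺]^3[AsO₄³⁻] = (3s)^3 · s = 27s^4
Ksp = 27 × (1.61×10⁻⁶)^4 = 1.81×10⁻²²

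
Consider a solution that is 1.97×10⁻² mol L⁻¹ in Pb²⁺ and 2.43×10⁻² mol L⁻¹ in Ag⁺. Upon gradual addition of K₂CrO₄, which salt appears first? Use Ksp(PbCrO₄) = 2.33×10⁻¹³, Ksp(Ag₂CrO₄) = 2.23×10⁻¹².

Precipitation begins when Q = Ksp.
For PbCrO₄: [CrO₄²⁻] = (Ksp/[Pb²⁺]) = 1.18×10⁻¹¹ mol L⁻¹
For Ag₂CrO₄: [CrO₄²⁻] = (Ksp/[Ag⁺]^2) = 3.78×10⁻⁹ mol L⁻¹
PbCrO₄ requires the lower [CrO₄²⁻], so it precipitates first.

PbCrO₄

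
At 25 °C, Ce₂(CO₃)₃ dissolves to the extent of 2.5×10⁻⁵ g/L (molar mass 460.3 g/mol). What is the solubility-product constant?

Ksp = 5.1×10⁻³⁵

s = (2.5×10⁻⁵ g L⁻¹)/(460.3 g mol⁻¹) = 5.431×10⁻⁸ M
Ce₂(CO₃)₃(s) ⇌ 2 Ce³⁺(aq) + 3 CO₃²⁻(aq)
Let s be the molar solubility. Then [Ce³⁺] = 2s and [CO₃²⁻] = 3s.
Ksp = [Ce³⁺]^2[CO₃²⁻]^3 = (2s)^2 · (3s)^3 = 108s^5
Ksp = 108 × (5.431×10⁻⁸)^5 = 5.1×10⁻³⁵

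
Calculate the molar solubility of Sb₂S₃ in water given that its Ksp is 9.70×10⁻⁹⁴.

Sb₂S₃(s) ⇌ 2 Sb³⁺(aq) + 3 S²⁻(aq)
With molar solubility s: [Sb³⁺] = 2s, [S²⁻] = 3s.
Ksp = [Sb³⁺]^2[S²⁻]^3 = (2s)^2 · (3s)^3 = 108s^5
108s^5 = 9.70×10⁻⁹⁴  ⇒  s^5 = 8.98×10⁻⁹⁶
Taking the 5th root, s = 9.79×10⁻²⁰ mol L⁻¹.

9.79×10⁻²⁰ M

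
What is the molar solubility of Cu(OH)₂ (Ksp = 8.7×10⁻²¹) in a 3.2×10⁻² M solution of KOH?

Cu(OH)₂(s) ⇌ Cu²⁺(aq) + 2 OH⁻(aq)
With OH⁻ already at 3.2×10⁻² M and s small, take [OH⁻] ≈ 3.2×10⁻² M and [Cu²⁺] = s.
Ksp = [Cu²⁺][OH⁻]^2 = s(3.2×10⁻²)^2
s = 8.7×10⁻²¹ / (3.2×10⁻²)^2 = 8.5×10⁻¹⁸
s = 8.5×10⁻¹⁸ M

8.5×10⁻¹⁸ M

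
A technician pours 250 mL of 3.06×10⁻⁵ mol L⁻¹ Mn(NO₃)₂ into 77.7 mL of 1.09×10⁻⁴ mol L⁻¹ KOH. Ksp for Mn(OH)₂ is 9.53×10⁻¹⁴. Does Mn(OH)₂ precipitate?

No

The combined volume is 327.7 mL.
[Mn²⁺] = (3.06×10⁻⁵)(250)/327.7 = 2.33×10⁻⁵ mol L⁻¹
[OH⁻] = (1.09×10⁻⁴)(77.7)/327.7 = 2.58×10⁻⁵ mol L⁻¹
Q = [Mn²⁺][OH⁻]^2 = 1.56×10⁻¹⁴
Q = 1.56×10⁻¹⁴ < Ksp = 9.53×10⁻¹⁴, so the solution is unsaturated and no precipitate forms.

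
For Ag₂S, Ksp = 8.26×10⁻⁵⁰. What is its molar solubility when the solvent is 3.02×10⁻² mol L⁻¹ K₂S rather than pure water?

8.27×10⁻²⁵ M

Ag₂S(s) ⇌ 2 Ag⁺(aq) + S²⁻(aq)
S²⁻ is already present at 3.02×10⁻² mol L⁻¹. If s mol/L of Ag₂S dissolves, [Ag⁺] = 2s while [S²⁻] ≈ 3.02×10⁻² mol L⁻¹.
Ksp = [Ag⁺]^2[S²⁻] = (2s)^2(3.02×10⁻²)
(2s)^2 = 8.26×10⁻⁵⁰ / (3.02×10⁻²) = 2.74×10⁻⁴⁸
s = 8.27×10⁻²⁵ mol L⁻¹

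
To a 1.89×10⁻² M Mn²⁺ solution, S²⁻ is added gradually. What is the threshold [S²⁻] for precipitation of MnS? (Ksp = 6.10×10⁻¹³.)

3.23×10⁻¹¹ M

Precipitation of each salt begins when its ion product equals Ksp.
MnS(s) ⇌ Mn²⁺(aq) + S²⁻(aq)
Ksp = [Mn²⁺][S²⁻] = [S²⁻](1.89×10⁻²)
[S²⁻] = 6.10×10⁻¹³ / (1.89×10⁻²) = 3.23×10⁻¹¹
[S²⁻] = 3.23×10⁻¹¹ M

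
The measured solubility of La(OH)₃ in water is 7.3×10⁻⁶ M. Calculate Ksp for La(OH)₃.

La(OH)₃(s) ⇌ La³⁺(aq) + 3 OH⁻(aq)
Call the molar solubility s, so that [La³⁺] = s and [OH⁻] = 3s.
Ksp = [La³⁺][OH⁻]^3 = s · (3s)^3 = 27s^4
Ksp = 27 × (7.3×10⁻⁶)^4 = 7.7×10⁻²⁰

Ksp = 7.7×10⁻²⁰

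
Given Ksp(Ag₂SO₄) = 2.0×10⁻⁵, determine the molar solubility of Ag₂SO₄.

1.7×10⁻² M

Ag₂SO₄(s) ⇌ 2 Ag⁺(aq) + SO₄²⁻(aq)
For each mole of Ag₂SO₄ that dissolves per liter, [Ag⁺] = 2s and [SO₄²⁻] = s; let s denote this solubility.
Ksp = [Ag⁺]^2[SO₄²⁻] = (2s)^2 · s = 4s^3
4s^3 = 2.0×10⁻⁵  ⇒  s^3 = 5.0×10⁻⁶
s = (5.0×10⁻⁶)^(1/3) = 1.7×10⁻² mol L⁻¹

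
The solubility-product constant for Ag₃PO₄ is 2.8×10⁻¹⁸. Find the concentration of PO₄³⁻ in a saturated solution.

Ag₃PO₄(s) ⇌ 3 Ag⁺(aq) + PO₄³⁻(aq)
With molar solubility s: [Ag⁺] = 3s, [PO₄³⁻] = s.
Ksp = [Ag⁺]^3[PO₄³⁻] = (3s)^3 · s = 27s^4 = 2.8×10⁻¹⁸
s = 1.8×10⁻⁵ mol L⁻¹
[PO₄³⁻] = s = 1.8×10⁻⁵ mol L⁻¹

1.8×10⁻⁵ M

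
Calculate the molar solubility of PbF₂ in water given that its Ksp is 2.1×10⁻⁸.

1.7×10⁻³ M

PbF₂(s) ⇌ Pb²⁺(aq) + 2 F⁻(aq)
With molar solubility s: [Pb²⁺] = s, [F⁻] = 2s.
Ksp = [Pb²⁺][F⁻]^2 = s · (2s)^2 = 4s^3
4s^3 = 2.1×10⁻⁸  ⇒  s^3 = 5.3×10⁻⁹
s = 1.7×10⁻³ M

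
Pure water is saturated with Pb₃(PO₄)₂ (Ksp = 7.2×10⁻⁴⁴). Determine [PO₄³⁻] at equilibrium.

Pb₃(PO₄)₂(s) ⇌ 3 Pb²⁺(aq) + 2 PO₄³⁻(aq)
With molar solubility s: [Pb²⁺] = 3s, [PO₄³⁻] = 2s.
Ksp = [Pb²⁺]^3[PO₄³⁻]^2 = (3s)^3 · (2s)^2 = 108s^5 = 7.2×10⁻⁴⁴
s = 9.2×10⁻¹⁰ mol/L
[PO₄³⁻] = 2s = 1.8×10⁻⁹ mol/L

1.8×10⁻⁹ M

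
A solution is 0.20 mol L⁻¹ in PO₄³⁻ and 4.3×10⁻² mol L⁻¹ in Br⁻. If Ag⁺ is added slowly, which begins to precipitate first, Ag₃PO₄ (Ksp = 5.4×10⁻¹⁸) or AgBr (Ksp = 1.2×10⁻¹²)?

AgBr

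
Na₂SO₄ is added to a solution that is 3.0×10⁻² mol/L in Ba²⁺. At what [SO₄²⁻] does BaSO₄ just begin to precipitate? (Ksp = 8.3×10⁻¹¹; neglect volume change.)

2.8×10⁻⁹ M

Precipitation of each salt begins when its ion product equals Ksp.
BaSO₄(s) ⇌ Ba²⁺(aq) + SO₄²⁻(aq)
Ksp = [Ba²⁺][SO₄²⁻] = [SO₄²⁻](3.0×10⁻²)
[SO₄²⁻] = 8.3×10⁻¹¹ / (3.0×10⁻²) = 2.8×10⁻⁹
[SO₄²⁻] = 2.8×10⁻⁹ mol/L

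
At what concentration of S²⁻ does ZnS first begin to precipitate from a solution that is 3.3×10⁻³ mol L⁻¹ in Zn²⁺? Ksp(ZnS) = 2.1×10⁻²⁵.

Precipitation of each salt begins when its ion product equals Ksp.
ZnS(s) ⇌ Zn²⁺(aq) + S²⁻(aq)
Ksp = [Zn²⁺][S²⁻] = [S²⁻](3.3×10⁻³)
[S²⁻] = 2.1×10⁻²⁵ / (3.3×10⁻³) = 6.4×10⁻²³
[S²⁻] = 6.4×10⁻²³ mol L⁻¹

6.4×10⁻²³ M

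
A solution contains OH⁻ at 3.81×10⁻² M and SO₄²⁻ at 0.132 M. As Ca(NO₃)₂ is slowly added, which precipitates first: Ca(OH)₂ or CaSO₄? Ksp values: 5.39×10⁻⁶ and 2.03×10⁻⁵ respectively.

A salt starts to precipitate once the ion product Q reaches its Ksp.
For Ca(OH)₂: [Ca²⁺] = (Ksp/[OH⁻]^2) = 3.71×10⁻³ M
For CaSO₄: [Ca²⁺] = (Ksp/[SO₄²⁻]) = 1.54×10⁻⁴ M
CaSO₄ requires the lower [Ca²⁺], so it precipitates first.

CaSO₄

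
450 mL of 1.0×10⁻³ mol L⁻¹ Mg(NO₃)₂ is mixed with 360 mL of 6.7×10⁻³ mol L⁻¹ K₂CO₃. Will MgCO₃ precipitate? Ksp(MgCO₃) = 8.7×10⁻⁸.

Total volume after mixing = 450 + 360 = 810 mL.
[Mg²⁺] = (1.0×10⁻³)(450)/810 = 5.6×10⁻⁴ mol L⁻¹
[CO₃²⁻] = (6.7×10⁻³)(360)/810 = 3.0×10⁻³ mol L⁻¹
Q = [Mg²⁺][CO₃²⁻] = 1.7×10⁻⁶
Q = 1.7×10⁻⁶ > Ksp = 8.7×10⁻⁸, so the solution is supersaturated and MgCO₃ precipitates.

Yes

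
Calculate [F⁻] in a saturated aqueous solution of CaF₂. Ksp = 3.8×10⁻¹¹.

4.2×10⁻⁴ M

CaF₂(s) ⇌ Ca²⁺(aq) + 2 F⁻(aq)
For each mole of CaF₂ that dissolves per liter, [Ca²⁺] = s and [F⁻] = 2s; let s denote this solubility.
Ksp = [Ca²⁺][F⁻]^2 = s · (2s)^2 = 4s^3 = 3.8×10⁻¹¹
s = 2.1×10⁻⁴ mol/L
[F⁻] = 2s = 4.2×10⁻⁴ mol/L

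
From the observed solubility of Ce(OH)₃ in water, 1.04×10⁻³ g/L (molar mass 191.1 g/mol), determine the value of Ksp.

Molar solubility s = (1.04×10⁻³ g/L) / (191.1 g/mol) = 5.4422×10⁻⁶ mol/L
Ce(OH)₃(s) ⇌ Ce³⁺(aq) + 3 OH⁻(aq)
Let s be the molar solubility. Then [Ce³⁺] = s and [OH⁻] = 3s.
Ksp = [Ce³⁺][OH⁻]^3 = s · (3s)^3 = 27s^4
Ksp = 27 × (5.4422×10⁻⁶)^4 = 2.37×10⁻²⁰

Ksp = 2.37×10⁻²⁰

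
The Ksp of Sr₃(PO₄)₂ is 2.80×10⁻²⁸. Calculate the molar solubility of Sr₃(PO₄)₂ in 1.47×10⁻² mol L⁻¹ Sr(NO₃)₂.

Sr₃(PO₄)₂(s) ⇌ 3 Sr²⁺(aq) + 2 PO₄³⁻(aq)
Let s be the solubility of Sr₃(PO₄)₂ here. The common ion gives [Sr²⁺] ≈ 1.47×10⁻² mol L⁻¹, and [PO₄³⁻] = 2s.
Ksp = [Sr²⁺]^3[PO₄³⁻]^2 = (1.47×10⁻²)^3(2s)^2
(2s)^2 = 2.80×10⁻²⁸ / (1.47×10⁻²)^3 = 8.81×10⁻²³
s = 4.69×10⁻¹² mol L⁻¹

4.69×10⁻¹² M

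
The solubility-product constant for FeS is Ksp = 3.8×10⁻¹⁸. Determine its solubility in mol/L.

1.9×10⁻⁹ M

FeS(s) ⇌ Fe²⁺(aq) + S²⁻(aq)
Call the molar solubility s, so that [Fe²⁺] = s and [S²⁻] = s.
Ksp = [Fe²⁺][S²⁻] = s · s = s^2
s^2 = 3.8×10⁻¹⁸
s = 1.9×10⁻⁹ mol L⁻¹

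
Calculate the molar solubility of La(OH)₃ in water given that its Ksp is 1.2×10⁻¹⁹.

8.2×10⁻⁶ M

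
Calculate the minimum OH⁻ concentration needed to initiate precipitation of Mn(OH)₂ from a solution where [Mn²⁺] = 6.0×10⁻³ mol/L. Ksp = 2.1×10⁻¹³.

Each salt precipitates once Q = Ksp for that salt.
Mn(OH)₂(s) ⇌ Mn²⁺(aq) + 2 OH⁻(aq)
Ksp = [Mn²⁺][OH⁻]^2 = [OH⁻]^2(6.0×10⁻³)
[OH⁻]^2 = 2.1×10⁻¹³ / (6.0×10⁻³) = 3.5×10⁻¹¹
[OH⁻] = 5.9×10⁻⁶ mol/L

5.9×10⁻⁶ M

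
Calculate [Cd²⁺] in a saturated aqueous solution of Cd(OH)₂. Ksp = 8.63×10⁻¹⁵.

1.29×10⁻⁵ M

Cd(OH)₂(s) ⇌ Cd²⁺(aq) + 2 OH⁻(aq)
Let s be the molar solubility. Then [Cd²⁺] = s and [OH⁻] = 2s.
Ksp = [Cd²⁺][OH⁻]^2 = s · (2s)^2 = 4s^3 = 8.63×10⁻¹⁵
s = 1.29×10⁻⁵ M
[Cd²⁺] = s = 1.29×10⁻⁵ M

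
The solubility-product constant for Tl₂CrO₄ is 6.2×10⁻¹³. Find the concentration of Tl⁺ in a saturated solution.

1.1×10⁻⁴ M

Tl₂CrO₄(s) ⇌ 2 Tl⁺(aq) + CrO₄²⁻(aq)
Let s be the molar solubility. Then [Tl⁺] = 2s and [CrO₄²⁻] = s.
Ksp = [Tl⁺]^2[CrO₄²⁻] = (2s)^2 · s = 4s^3 = 6.2×10⁻¹³
s = 5.4×10⁻⁵ mol L⁻¹
[Tl⁺] = 2s = 1.1×10⁻⁴ mol L⁻¹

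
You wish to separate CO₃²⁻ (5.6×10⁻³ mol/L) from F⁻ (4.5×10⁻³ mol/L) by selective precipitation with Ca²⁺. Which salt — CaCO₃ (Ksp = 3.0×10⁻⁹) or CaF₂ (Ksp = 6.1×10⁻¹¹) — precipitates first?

CaCO₃

The threshold for precipitation is Q = Ksp.
For CaCO₃: [Ca²⁺] = (Ksp/[CO₃²⁻]) = 5.4×10⁻⁷ mol/L
For CaF₂: [Ca²⁺] = (Ksp/[F⁻]^2) = 3.0×10⁻⁶ mol/L
CaCO₃ requires the lower [Ca²⁺], so it precipitates first.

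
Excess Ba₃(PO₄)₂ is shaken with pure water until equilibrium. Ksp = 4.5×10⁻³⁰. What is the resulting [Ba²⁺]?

1.6×10⁻⁶ M

Ba₃(PO₄)₂(s) ⇌ 3 Ba²⁺(aq) + 2 PO₄³⁻(aq)
For each mole of Ba₃(PO₄)₂ that dissolves per liter, [Ba²⁺] = 3s and [PO₄³⁻] = 2s; let s denote this solubility.
Ksp = [Ba²⁺]^3[PO₄³⁻]^2 = (3s)^3 · (2s)^2 = 108s^5 = 4.5×10⁻³⁰
s = 5.3×10⁻⁷ mol/L
[Ba²⁺] = 3s = 1.6×10⁻⁶ mol/L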